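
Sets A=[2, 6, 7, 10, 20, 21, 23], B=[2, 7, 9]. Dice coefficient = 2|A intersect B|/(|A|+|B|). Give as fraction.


A intersect B = [2, 7]
|A intersect B| = 2
|A| = 7, |B| = 3
Dice = 2*2 / (7+3)
= 4 / 10 = 2/5

2/5


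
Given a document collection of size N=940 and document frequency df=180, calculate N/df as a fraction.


IDF ratio = N / df
= 940 / 180
= 47/9

47/9


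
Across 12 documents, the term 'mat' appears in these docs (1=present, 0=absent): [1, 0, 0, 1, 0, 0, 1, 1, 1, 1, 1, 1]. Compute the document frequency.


Checking each document for 'mat':
Doc 1: present
Doc 2: absent
Doc 3: absent
Doc 4: present
Doc 5: absent
Doc 6: absent
Doc 7: present
Doc 8: present
Doc 9: present
Doc 10: present
Doc 11: present
Doc 12: present
df = sum of presences = 1 + 0 + 0 + 1 + 0 + 0 + 1 + 1 + 1 + 1 + 1 + 1 = 8

8


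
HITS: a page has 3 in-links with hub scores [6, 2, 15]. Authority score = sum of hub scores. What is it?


Authority = sum of hub scores of in-linkers
In-link 1: hub score = 6
In-link 2: hub score = 2
In-link 3: hub score = 15
Authority = 6 + 2 + 15 = 23

23


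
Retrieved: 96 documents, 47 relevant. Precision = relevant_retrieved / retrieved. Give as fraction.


Precision = relevant_retrieved / total_retrieved
= 47 / 96
= 47 / (47 + 49)
= 47/96

47/96


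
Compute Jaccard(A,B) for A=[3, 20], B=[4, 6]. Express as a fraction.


A intersect B = []
|A intersect B| = 0
A union B = [3, 4, 6, 20]
|A union B| = 4
Jaccard = 0/4 = 0

0


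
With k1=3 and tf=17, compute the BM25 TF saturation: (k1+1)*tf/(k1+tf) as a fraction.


BM25 TF component = (k1+1)*tf / (k1+tf)
k1 = 3, tf = 17
Numerator = (3+1)*17 = 68
Denominator = 3 + 17 = 20
= 68/20 = 17/5

17/5


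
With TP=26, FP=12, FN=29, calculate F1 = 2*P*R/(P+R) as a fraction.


F1 = 2 * P * R / (P + R)
P = TP/(TP+FP) = 26/38 = 13/19
R = TP/(TP+FN) = 26/55 = 26/55
2 * P * R = 2 * 13/19 * 26/55 = 676/1045
P + R = 13/19 + 26/55 = 1209/1045
F1 = 676/1045 / 1209/1045 = 52/93

52/93


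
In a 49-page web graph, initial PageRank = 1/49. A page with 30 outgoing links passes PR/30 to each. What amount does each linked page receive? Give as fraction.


Initial PR = 1/49 = 1/49
Outlinks = 30
Contribution per link = PR / outlinks
= 1/49 / 30
= 1/1470

1/1470


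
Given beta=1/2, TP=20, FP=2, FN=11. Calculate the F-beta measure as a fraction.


P = TP/(TP+FP) = 20/22 = 10/11
R = TP/(TP+FN) = 20/31 = 20/31
beta^2 = 1/2^2 = 1/4
(1 + beta^2) = 5/4
Numerator = (1+beta^2)*P*R = 250/341
Denominator = beta^2*P + R = 5/22 + 20/31 = 595/682
F_beta = 100/119

100/119


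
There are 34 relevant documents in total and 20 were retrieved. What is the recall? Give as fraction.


Recall = retrieved_relevant / total_relevant
= 20 / 34
= 20 / (20 + 14)
= 10/17

10/17


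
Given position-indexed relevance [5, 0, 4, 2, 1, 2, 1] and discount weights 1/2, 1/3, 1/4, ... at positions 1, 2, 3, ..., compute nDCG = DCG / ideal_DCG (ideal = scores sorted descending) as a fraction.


Position discount weights w_i = 1/(i+1) for i=1..7:
Weights = [1/2, 1/3, 1/4, 1/5, 1/6, 1/7, 1/8]
Actual relevance: [5, 0, 4, 2, 1, 2, 1]
DCG = 5/2 + 0/3 + 4/4 + 2/5 + 1/6 + 2/7 + 1/8 = 3761/840
Ideal relevance (sorted desc): [5, 4, 2, 2, 1, 1, 0]
Ideal DCG = 5/2 + 4/3 + 2/4 + 2/5 + 1/6 + 1/7 + 0/8 = 353/70
nDCG = DCG / ideal_DCG = 3761/840 / 353/70 = 3761/4236

3761/4236


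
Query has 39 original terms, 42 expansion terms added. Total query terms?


Original terms: 39
Expansion terms: 42
Total = 39 + 42 = 81

81


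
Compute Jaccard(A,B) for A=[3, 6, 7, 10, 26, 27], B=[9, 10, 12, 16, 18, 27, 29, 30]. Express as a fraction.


A intersect B = [10, 27]
|A intersect B| = 2
A union B = [3, 6, 7, 9, 10, 12, 16, 18, 26, 27, 29, 30]
|A union B| = 12
Jaccard = 2/12 = 1/6

1/6


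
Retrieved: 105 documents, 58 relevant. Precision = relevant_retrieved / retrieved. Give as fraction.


Precision = relevant_retrieved / total_retrieved
= 58 / 105
= 58 / (58 + 47)
= 58/105

58/105


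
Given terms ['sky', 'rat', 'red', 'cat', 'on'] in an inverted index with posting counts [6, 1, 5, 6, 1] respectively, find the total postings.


Summing posting list sizes:
'sky': 6 postings
'rat': 1 postings
'red': 5 postings
'cat': 6 postings
'on': 1 postings
Total = 6 + 1 + 5 + 6 + 1 = 19

19


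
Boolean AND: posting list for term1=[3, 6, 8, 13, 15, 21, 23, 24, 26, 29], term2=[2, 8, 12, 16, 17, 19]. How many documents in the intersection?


Boolean AND: find intersection of posting lists
term1 docs: [3, 6, 8, 13, 15, 21, 23, 24, 26, 29]
term2 docs: [2, 8, 12, 16, 17, 19]
Intersection: [8]
|intersection| = 1

1


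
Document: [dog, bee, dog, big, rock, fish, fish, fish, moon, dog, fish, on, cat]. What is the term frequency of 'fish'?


Document has 13 words
Scanning for 'fish':
Found at positions: [5, 6, 7, 10]
Count = 4

4


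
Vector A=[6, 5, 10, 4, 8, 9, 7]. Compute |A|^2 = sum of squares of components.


|A|^2 = sum of squared components
A[0]^2 = 6^2 = 36
A[1]^2 = 5^2 = 25
A[2]^2 = 10^2 = 100
A[3]^2 = 4^2 = 16
A[4]^2 = 8^2 = 64
A[5]^2 = 9^2 = 81
A[6]^2 = 7^2 = 49
Sum = 36 + 25 + 100 + 16 + 64 + 81 + 49 = 371

371


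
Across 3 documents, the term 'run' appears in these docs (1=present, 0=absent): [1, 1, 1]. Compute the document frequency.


Checking each document for 'run':
Doc 1: present
Doc 2: present
Doc 3: present
df = sum of presences = 1 + 1 + 1 = 3

3


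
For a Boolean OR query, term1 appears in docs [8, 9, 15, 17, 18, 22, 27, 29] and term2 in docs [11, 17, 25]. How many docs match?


Boolean OR: find union of posting lists
term1 docs: [8, 9, 15, 17, 18, 22, 27, 29]
term2 docs: [11, 17, 25]
Union: [8, 9, 11, 15, 17, 18, 22, 25, 27, 29]
|union| = 10

10


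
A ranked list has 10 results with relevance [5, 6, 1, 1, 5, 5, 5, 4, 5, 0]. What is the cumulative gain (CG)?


Cumulative Gain = sum of relevance scores
Position 1: rel=5, running sum=5
Position 2: rel=6, running sum=11
Position 3: rel=1, running sum=12
Position 4: rel=1, running sum=13
Position 5: rel=5, running sum=18
Position 6: rel=5, running sum=23
Position 7: rel=5, running sum=28
Position 8: rel=4, running sum=32
Position 9: rel=5, running sum=37
Position 10: rel=0, running sum=37
CG = 37

37


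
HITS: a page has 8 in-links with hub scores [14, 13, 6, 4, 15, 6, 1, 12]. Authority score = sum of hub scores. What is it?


Authority = sum of hub scores of in-linkers
In-link 1: hub score = 14
In-link 2: hub score = 13
In-link 3: hub score = 6
In-link 4: hub score = 4
In-link 5: hub score = 15
In-link 6: hub score = 6
In-link 7: hub score = 1
In-link 8: hub score = 12
Authority = 14 + 13 + 6 + 4 + 15 + 6 + 1 + 12 = 71

71


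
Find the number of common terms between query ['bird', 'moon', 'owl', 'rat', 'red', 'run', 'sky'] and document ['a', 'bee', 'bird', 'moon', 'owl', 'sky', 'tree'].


Query terms: ['bird', 'moon', 'owl', 'rat', 'red', 'run', 'sky']
Document terms: ['a', 'bee', 'bird', 'moon', 'owl', 'sky', 'tree']
Common terms: ['bird', 'moon', 'owl', 'sky']
Overlap count = 4

4


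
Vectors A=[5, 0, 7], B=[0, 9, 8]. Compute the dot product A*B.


Dot product = sum of element-wise products
A[0]*B[0] = 5*0 = 0
A[1]*B[1] = 0*9 = 0
A[2]*B[2] = 7*8 = 56
Sum = 0 + 0 + 56 = 56

56


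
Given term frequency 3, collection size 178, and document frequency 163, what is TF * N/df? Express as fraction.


TF * (N/df)
= 3 * (178/163)
= 3 * 178/163
= 534/163

534/163


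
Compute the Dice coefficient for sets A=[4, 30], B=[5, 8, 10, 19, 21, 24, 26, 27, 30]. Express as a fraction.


A intersect B = [30]
|A intersect B| = 1
|A| = 2, |B| = 9
Dice = 2*1 / (2+9)
= 2 / 11 = 2/11

2/11


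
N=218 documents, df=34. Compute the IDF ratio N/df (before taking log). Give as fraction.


IDF ratio = N / df
= 218 / 34
= 109/17

109/17


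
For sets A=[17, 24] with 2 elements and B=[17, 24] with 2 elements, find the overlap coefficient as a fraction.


A intersect B = [17, 24]
|A intersect B| = 2
min(|A|, |B|) = min(2, 2) = 2
Overlap = 2 / 2 = 1

1


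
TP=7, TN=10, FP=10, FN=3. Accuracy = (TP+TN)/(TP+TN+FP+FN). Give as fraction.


Accuracy = (TP + TN) / (TP + TN + FP + FN)
TP + TN = 7 + 10 = 17
Total = 7 + 10 + 10 + 3 = 30
Accuracy = 17 / 30 = 17/30

17/30


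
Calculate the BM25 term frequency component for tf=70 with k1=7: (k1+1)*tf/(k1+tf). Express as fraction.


BM25 TF component = (k1+1)*tf / (k1+tf)
k1 = 7, tf = 70
Numerator = (7+1)*70 = 560
Denominator = 7 + 70 = 77
= 560/77 = 80/11

80/11


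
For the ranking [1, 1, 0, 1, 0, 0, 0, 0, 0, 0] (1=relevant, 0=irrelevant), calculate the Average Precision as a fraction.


Computing P@k for each relevant position:
Position 1: relevant, P@1 = 1/1 = 1
Position 2: relevant, P@2 = 2/2 = 1
Position 3: not relevant
Position 4: relevant, P@4 = 3/4 = 3/4
Position 5: not relevant
Position 6: not relevant
Position 7: not relevant
Position 8: not relevant
Position 9: not relevant
Position 10: not relevant
Sum of P@k = 1 + 1 + 3/4 = 11/4
AP = 11/4 / 3 = 11/12

11/12


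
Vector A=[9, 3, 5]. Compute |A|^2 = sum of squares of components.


|A|^2 = sum of squared components
A[0]^2 = 9^2 = 81
A[1]^2 = 3^2 = 9
A[2]^2 = 5^2 = 25
Sum = 81 + 9 + 25 = 115

115


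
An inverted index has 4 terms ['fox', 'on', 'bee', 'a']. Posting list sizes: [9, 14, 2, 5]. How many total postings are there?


Summing posting list sizes:
'fox': 9 postings
'on': 14 postings
'bee': 2 postings
'a': 5 postings
Total = 9 + 14 + 2 + 5 = 30

30


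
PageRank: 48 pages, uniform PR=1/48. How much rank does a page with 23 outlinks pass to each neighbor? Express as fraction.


Initial PR = 1/48 = 1/48
Outlinks = 23
Contribution per link = PR / outlinks
= 1/48 / 23
= 1/1104

1/1104


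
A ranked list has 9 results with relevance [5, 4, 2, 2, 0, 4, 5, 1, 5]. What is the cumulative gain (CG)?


Cumulative Gain = sum of relevance scores
Position 1: rel=5, running sum=5
Position 2: rel=4, running sum=9
Position 3: rel=2, running sum=11
Position 4: rel=2, running sum=13
Position 5: rel=0, running sum=13
Position 6: rel=4, running sum=17
Position 7: rel=5, running sum=22
Position 8: rel=1, running sum=23
Position 9: rel=5, running sum=28
CG = 28

28


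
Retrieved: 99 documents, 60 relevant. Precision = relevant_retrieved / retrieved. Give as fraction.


Precision = relevant_retrieved / total_retrieved
= 60 / 99
= 60 / (60 + 39)
= 20/33

20/33


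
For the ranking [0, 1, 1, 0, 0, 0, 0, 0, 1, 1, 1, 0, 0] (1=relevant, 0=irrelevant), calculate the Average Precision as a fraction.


Computing P@k for each relevant position:
Position 1: not relevant
Position 2: relevant, P@2 = 1/2 = 1/2
Position 3: relevant, P@3 = 2/3 = 2/3
Position 4: not relevant
Position 5: not relevant
Position 6: not relevant
Position 7: not relevant
Position 8: not relevant
Position 9: relevant, P@9 = 3/9 = 1/3
Position 10: relevant, P@10 = 4/10 = 2/5
Position 11: relevant, P@11 = 5/11 = 5/11
Position 12: not relevant
Position 13: not relevant
Sum of P@k = 1/2 + 2/3 + 1/3 + 2/5 + 5/11 = 259/110
AP = 259/110 / 5 = 259/550

259/550


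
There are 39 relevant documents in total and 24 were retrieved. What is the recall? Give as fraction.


Recall = retrieved_relevant / total_relevant
= 24 / 39
= 24 / (24 + 15)
= 8/13

8/13


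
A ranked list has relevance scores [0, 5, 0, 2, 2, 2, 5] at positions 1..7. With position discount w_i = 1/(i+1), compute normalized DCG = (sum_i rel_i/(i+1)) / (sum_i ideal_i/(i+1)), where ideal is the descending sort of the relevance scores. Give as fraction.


Position discount weights w_i = 1/(i+1) for i=1..7:
Weights = [1/2, 1/3, 1/4, 1/5, 1/6, 1/7, 1/8]
Actual relevance: [0, 5, 0, 2, 2, 2, 5]
DCG = 0/2 + 5/3 + 0/4 + 2/5 + 2/6 + 2/7 + 5/8 = 927/280
Ideal relevance (sorted desc): [5, 5, 2, 2, 2, 0, 0]
Ideal DCG = 5/2 + 5/3 + 2/4 + 2/5 + 2/6 + 0/7 + 0/8 = 27/5
nDCG = DCG / ideal_DCG = 927/280 / 27/5 = 103/168

103/168


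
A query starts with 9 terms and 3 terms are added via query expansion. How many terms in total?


Original terms: 9
Expansion terms: 3
Total = 9 + 3 = 12

12


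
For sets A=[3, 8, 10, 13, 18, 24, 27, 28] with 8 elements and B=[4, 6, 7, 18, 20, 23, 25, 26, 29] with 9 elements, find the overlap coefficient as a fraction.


A intersect B = [18]
|A intersect B| = 1
min(|A|, |B|) = min(8, 9) = 8
Overlap = 1 / 8 = 1/8

1/8


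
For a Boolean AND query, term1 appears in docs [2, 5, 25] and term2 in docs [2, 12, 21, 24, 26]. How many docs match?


Boolean AND: find intersection of posting lists
term1 docs: [2, 5, 25]
term2 docs: [2, 12, 21, 24, 26]
Intersection: [2]
|intersection| = 1

1


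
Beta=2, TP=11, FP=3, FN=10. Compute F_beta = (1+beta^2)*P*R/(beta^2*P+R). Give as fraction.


P = TP/(TP+FP) = 11/14 = 11/14
R = TP/(TP+FN) = 11/21 = 11/21
beta^2 = 2^2 = 4
(1 + beta^2) = 5
Numerator = (1+beta^2)*P*R = 605/294
Denominator = beta^2*P + R = 22/7 + 11/21 = 11/3
F_beta = 55/98

55/98


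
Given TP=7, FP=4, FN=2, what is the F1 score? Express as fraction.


F1 = 2 * P * R / (P + R)
P = TP/(TP+FP) = 7/11 = 7/11
R = TP/(TP+FN) = 7/9 = 7/9
2 * P * R = 2 * 7/11 * 7/9 = 98/99
P + R = 7/11 + 7/9 = 140/99
F1 = 98/99 / 140/99 = 7/10

7/10


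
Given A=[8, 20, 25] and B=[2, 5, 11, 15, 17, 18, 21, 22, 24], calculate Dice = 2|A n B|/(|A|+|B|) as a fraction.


A intersect B = []
|A intersect B| = 0
|A| = 3, |B| = 9
Dice = 2*0 / (3+9)
= 0 / 12 = 0

0


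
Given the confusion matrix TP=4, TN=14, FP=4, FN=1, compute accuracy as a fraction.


Accuracy = (TP + TN) / (TP + TN + FP + FN)
TP + TN = 4 + 14 = 18
Total = 4 + 14 + 4 + 1 = 23
Accuracy = 18 / 23 = 18/23

18/23


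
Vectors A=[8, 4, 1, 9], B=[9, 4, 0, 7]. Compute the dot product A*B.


Dot product = sum of element-wise products
A[0]*B[0] = 8*9 = 72
A[1]*B[1] = 4*4 = 16
A[2]*B[2] = 1*0 = 0
A[3]*B[3] = 9*7 = 63
Sum = 72 + 16 + 0 + 63 = 151

151


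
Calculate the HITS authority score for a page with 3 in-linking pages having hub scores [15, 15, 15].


Authority = sum of hub scores of in-linkers
In-link 1: hub score = 15
In-link 2: hub score = 15
In-link 3: hub score = 15
Authority = 15 + 15 + 15 = 45

45


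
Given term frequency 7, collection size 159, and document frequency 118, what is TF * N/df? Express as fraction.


TF * (N/df)
= 7 * (159/118)
= 7 * 159/118
= 1113/118

1113/118


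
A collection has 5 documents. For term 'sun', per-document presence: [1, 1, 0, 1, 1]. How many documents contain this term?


Checking each document for 'sun':
Doc 1: present
Doc 2: present
Doc 3: absent
Doc 4: present
Doc 5: present
df = sum of presences = 1 + 1 + 0 + 1 + 1 = 4

4


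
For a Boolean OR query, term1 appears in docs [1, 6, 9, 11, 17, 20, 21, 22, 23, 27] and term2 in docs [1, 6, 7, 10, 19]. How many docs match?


Boolean OR: find union of posting lists
term1 docs: [1, 6, 9, 11, 17, 20, 21, 22, 23, 27]
term2 docs: [1, 6, 7, 10, 19]
Union: [1, 6, 7, 9, 10, 11, 17, 19, 20, 21, 22, 23, 27]
|union| = 13

13


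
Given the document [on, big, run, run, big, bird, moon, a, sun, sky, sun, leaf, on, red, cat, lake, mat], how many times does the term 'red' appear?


Document has 17 words
Scanning for 'red':
Found at positions: [13]
Count = 1

1


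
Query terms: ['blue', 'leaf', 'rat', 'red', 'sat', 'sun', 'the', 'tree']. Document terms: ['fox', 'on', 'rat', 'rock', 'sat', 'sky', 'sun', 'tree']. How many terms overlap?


Query terms: ['blue', 'leaf', 'rat', 'red', 'sat', 'sun', 'the', 'tree']
Document terms: ['fox', 'on', 'rat', 'rock', 'sat', 'sky', 'sun', 'tree']
Common terms: ['rat', 'sat', 'sun', 'tree']
Overlap count = 4

4


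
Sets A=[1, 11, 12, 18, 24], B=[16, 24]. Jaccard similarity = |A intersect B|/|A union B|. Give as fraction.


A intersect B = [24]
|A intersect B| = 1
A union B = [1, 11, 12, 16, 18, 24]
|A union B| = 6
Jaccard = 1/6 = 1/6

1/6


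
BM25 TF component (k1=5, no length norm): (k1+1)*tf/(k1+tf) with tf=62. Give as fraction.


BM25 TF component = (k1+1)*tf / (k1+tf)
k1 = 5, tf = 62
Numerator = (5+1)*62 = 372
Denominator = 5 + 62 = 67
= 372/67 = 372/67

372/67


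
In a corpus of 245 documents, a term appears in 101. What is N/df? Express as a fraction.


IDF ratio = N / df
= 245 / 101
= 245/101

245/101


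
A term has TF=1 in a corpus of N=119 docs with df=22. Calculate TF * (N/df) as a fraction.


TF * (N/df)
= 1 * (119/22)
= 1 * 119/22
= 119/22

119/22


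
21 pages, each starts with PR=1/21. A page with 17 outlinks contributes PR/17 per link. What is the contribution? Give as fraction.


Initial PR = 1/21 = 1/21
Outlinks = 17
Contribution per link = PR / outlinks
= 1/21 / 17
= 1/357

1/357


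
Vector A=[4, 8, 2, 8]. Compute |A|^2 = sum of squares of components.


|A|^2 = sum of squared components
A[0]^2 = 4^2 = 16
A[1]^2 = 8^2 = 64
A[2]^2 = 2^2 = 4
A[3]^2 = 8^2 = 64
Sum = 16 + 64 + 4 + 64 = 148

148


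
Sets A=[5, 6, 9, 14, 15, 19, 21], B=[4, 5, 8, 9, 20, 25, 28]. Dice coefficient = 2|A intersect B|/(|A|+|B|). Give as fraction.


A intersect B = [5, 9]
|A intersect B| = 2
|A| = 7, |B| = 7
Dice = 2*2 / (7+7)
= 4 / 14 = 2/7

2/7


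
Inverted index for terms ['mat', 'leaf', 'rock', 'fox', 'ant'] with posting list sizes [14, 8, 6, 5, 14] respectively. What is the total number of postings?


Summing posting list sizes:
'mat': 14 postings
'leaf': 8 postings
'rock': 6 postings
'fox': 5 postings
'ant': 14 postings
Total = 14 + 8 + 6 + 5 + 14 = 47

47


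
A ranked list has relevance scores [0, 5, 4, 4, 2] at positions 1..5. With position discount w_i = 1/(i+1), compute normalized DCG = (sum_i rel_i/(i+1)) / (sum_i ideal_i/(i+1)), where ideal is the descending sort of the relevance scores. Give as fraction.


Position discount weights w_i = 1/(i+1) for i=1..5:
Weights = [1/2, 1/3, 1/4, 1/5, 1/6]
Actual relevance: [0, 5, 4, 4, 2]
DCG = 0/2 + 5/3 + 4/4 + 4/5 + 2/6 = 19/5
Ideal relevance (sorted desc): [5, 4, 4, 2, 0]
Ideal DCG = 5/2 + 4/3 + 4/4 + 2/5 + 0/6 = 157/30
nDCG = DCG / ideal_DCG = 19/5 / 157/30 = 114/157

114/157


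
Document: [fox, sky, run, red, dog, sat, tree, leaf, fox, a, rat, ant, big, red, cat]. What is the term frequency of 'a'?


Document has 15 words
Scanning for 'a':
Found at positions: [9]
Count = 1

1


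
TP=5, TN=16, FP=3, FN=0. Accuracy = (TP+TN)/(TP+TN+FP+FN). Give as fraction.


Accuracy = (TP + TN) / (TP + TN + FP + FN)
TP + TN = 5 + 16 = 21
Total = 5 + 16 + 3 + 0 = 24
Accuracy = 21 / 24 = 7/8

7/8


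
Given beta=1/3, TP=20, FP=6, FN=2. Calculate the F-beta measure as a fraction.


P = TP/(TP+FP) = 20/26 = 10/13
R = TP/(TP+FN) = 20/22 = 10/11
beta^2 = 1/3^2 = 1/9
(1 + beta^2) = 10/9
Numerator = (1+beta^2)*P*R = 1000/1287
Denominator = beta^2*P + R = 10/117 + 10/11 = 1280/1287
F_beta = 25/32

25/32


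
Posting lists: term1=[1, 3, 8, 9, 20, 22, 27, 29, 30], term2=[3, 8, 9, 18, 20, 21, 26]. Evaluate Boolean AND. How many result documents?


Boolean AND: find intersection of posting lists
term1 docs: [1, 3, 8, 9, 20, 22, 27, 29, 30]
term2 docs: [3, 8, 9, 18, 20, 21, 26]
Intersection: [3, 8, 9, 20]
|intersection| = 4

4


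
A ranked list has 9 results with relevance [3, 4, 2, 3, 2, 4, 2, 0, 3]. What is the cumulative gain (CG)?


Cumulative Gain = sum of relevance scores
Position 1: rel=3, running sum=3
Position 2: rel=4, running sum=7
Position 3: rel=2, running sum=9
Position 4: rel=3, running sum=12
Position 5: rel=2, running sum=14
Position 6: rel=4, running sum=18
Position 7: rel=2, running sum=20
Position 8: rel=0, running sum=20
Position 9: rel=3, running sum=23
CG = 23

23


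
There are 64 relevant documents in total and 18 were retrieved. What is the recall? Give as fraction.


Recall = retrieved_relevant / total_relevant
= 18 / 64
= 18 / (18 + 46)
= 9/32

9/32


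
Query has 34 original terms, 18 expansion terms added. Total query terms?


Original terms: 34
Expansion terms: 18
Total = 34 + 18 = 52

52


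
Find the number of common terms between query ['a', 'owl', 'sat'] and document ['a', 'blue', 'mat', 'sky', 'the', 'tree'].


Query terms: ['a', 'owl', 'sat']
Document terms: ['a', 'blue', 'mat', 'sky', 'the', 'tree']
Common terms: ['a']
Overlap count = 1

1


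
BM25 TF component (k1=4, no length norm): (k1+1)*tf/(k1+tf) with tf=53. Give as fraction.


BM25 TF component = (k1+1)*tf / (k1+tf)
k1 = 4, tf = 53
Numerator = (4+1)*53 = 265
Denominator = 4 + 53 = 57
= 265/57 = 265/57

265/57


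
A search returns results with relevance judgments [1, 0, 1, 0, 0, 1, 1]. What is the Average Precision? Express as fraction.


Computing P@k for each relevant position:
Position 1: relevant, P@1 = 1/1 = 1
Position 2: not relevant
Position 3: relevant, P@3 = 2/3 = 2/3
Position 4: not relevant
Position 5: not relevant
Position 6: relevant, P@6 = 3/6 = 1/2
Position 7: relevant, P@7 = 4/7 = 4/7
Sum of P@k = 1 + 2/3 + 1/2 + 4/7 = 115/42
AP = 115/42 / 4 = 115/168

115/168


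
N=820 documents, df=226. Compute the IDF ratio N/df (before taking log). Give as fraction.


IDF ratio = N / df
= 820 / 226
= 410/113

410/113


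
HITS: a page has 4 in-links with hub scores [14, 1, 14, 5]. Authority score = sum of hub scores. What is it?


Authority = sum of hub scores of in-linkers
In-link 1: hub score = 14
In-link 2: hub score = 1
In-link 3: hub score = 14
In-link 4: hub score = 5
Authority = 14 + 1 + 14 + 5 = 34

34


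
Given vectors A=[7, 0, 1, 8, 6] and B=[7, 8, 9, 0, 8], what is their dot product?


Dot product = sum of element-wise products
A[0]*B[0] = 7*7 = 49
A[1]*B[1] = 0*8 = 0
A[2]*B[2] = 1*9 = 9
A[3]*B[3] = 8*0 = 0
A[4]*B[4] = 6*8 = 48
Sum = 49 + 0 + 9 + 0 + 48 = 106

106


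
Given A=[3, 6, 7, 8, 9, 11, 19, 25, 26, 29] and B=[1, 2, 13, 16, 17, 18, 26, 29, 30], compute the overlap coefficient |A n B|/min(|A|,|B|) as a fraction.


A intersect B = [26, 29]
|A intersect B| = 2
min(|A|, |B|) = min(10, 9) = 9
Overlap = 2 / 9 = 2/9

2/9


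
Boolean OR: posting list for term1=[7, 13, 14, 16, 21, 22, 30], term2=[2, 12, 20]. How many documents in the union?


Boolean OR: find union of posting lists
term1 docs: [7, 13, 14, 16, 21, 22, 30]
term2 docs: [2, 12, 20]
Union: [2, 7, 12, 13, 14, 16, 20, 21, 22, 30]
|union| = 10

10


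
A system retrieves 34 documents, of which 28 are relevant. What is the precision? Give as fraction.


Precision = relevant_retrieved / total_retrieved
= 28 / 34
= 28 / (28 + 6)
= 14/17

14/17


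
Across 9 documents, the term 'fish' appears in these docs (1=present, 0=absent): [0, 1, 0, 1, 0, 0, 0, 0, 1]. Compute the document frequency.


Checking each document for 'fish':
Doc 1: absent
Doc 2: present
Doc 3: absent
Doc 4: present
Doc 5: absent
Doc 6: absent
Doc 7: absent
Doc 8: absent
Doc 9: present
df = sum of presences = 0 + 1 + 0 + 1 + 0 + 0 + 0 + 0 + 1 = 3

3


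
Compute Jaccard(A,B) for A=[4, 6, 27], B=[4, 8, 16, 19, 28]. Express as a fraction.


A intersect B = [4]
|A intersect B| = 1
A union B = [4, 6, 8, 16, 19, 27, 28]
|A union B| = 7
Jaccard = 1/7 = 1/7

1/7


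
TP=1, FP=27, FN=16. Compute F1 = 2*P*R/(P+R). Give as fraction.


F1 = 2 * P * R / (P + R)
P = TP/(TP+FP) = 1/28 = 1/28
R = TP/(TP+FN) = 1/17 = 1/17
2 * P * R = 2 * 1/28 * 1/17 = 1/238
P + R = 1/28 + 1/17 = 45/476
F1 = 1/238 / 45/476 = 2/45

2/45


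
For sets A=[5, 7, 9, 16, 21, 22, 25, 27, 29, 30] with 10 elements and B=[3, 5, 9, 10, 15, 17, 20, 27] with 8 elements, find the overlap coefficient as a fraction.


A intersect B = [5, 9, 27]
|A intersect B| = 3
min(|A|, |B|) = min(10, 8) = 8
Overlap = 3 / 8 = 3/8

3/8


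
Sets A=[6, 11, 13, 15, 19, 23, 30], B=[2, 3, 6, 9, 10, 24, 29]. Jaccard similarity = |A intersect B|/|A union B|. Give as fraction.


A intersect B = [6]
|A intersect B| = 1
A union B = [2, 3, 6, 9, 10, 11, 13, 15, 19, 23, 24, 29, 30]
|A union B| = 13
Jaccard = 1/13 = 1/13

1/13


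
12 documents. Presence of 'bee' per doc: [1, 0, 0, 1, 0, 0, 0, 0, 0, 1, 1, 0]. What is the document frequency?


Checking each document for 'bee':
Doc 1: present
Doc 2: absent
Doc 3: absent
Doc 4: present
Doc 5: absent
Doc 6: absent
Doc 7: absent
Doc 8: absent
Doc 9: absent
Doc 10: present
Doc 11: present
Doc 12: absent
df = sum of presences = 1 + 0 + 0 + 1 + 0 + 0 + 0 + 0 + 0 + 1 + 1 + 0 = 4

4


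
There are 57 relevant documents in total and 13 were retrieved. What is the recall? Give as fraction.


Recall = retrieved_relevant / total_relevant
= 13 / 57
= 13 / (13 + 44)
= 13/57

13/57


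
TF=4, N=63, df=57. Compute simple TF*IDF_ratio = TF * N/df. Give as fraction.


TF * (N/df)
= 4 * (63/57)
= 4 * 21/19
= 84/19

84/19


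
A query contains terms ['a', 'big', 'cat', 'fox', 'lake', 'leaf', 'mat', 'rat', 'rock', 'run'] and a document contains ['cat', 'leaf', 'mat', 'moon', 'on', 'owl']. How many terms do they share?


Query terms: ['a', 'big', 'cat', 'fox', 'lake', 'leaf', 'mat', 'rat', 'rock', 'run']
Document terms: ['cat', 'leaf', 'mat', 'moon', 'on', 'owl']
Common terms: ['cat', 'leaf', 'mat']
Overlap count = 3

3


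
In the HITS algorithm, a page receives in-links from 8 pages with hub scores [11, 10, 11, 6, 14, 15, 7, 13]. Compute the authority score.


Authority = sum of hub scores of in-linkers
In-link 1: hub score = 11
In-link 2: hub score = 10
In-link 3: hub score = 11
In-link 4: hub score = 6
In-link 5: hub score = 14
In-link 6: hub score = 15
In-link 7: hub score = 7
In-link 8: hub score = 13
Authority = 11 + 10 + 11 + 6 + 14 + 15 + 7 + 13 = 87

87


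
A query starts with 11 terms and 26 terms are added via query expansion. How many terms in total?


Original terms: 11
Expansion terms: 26
Total = 11 + 26 = 37

37


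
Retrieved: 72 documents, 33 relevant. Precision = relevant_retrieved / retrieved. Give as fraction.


Precision = relevant_retrieved / total_retrieved
= 33 / 72
= 33 / (33 + 39)
= 11/24

11/24


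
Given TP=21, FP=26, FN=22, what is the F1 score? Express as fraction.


F1 = 2 * P * R / (P + R)
P = TP/(TP+FP) = 21/47 = 21/47
R = TP/(TP+FN) = 21/43 = 21/43
2 * P * R = 2 * 21/47 * 21/43 = 882/2021
P + R = 21/47 + 21/43 = 1890/2021
F1 = 882/2021 / 1890/2021 = 7/15

7/15


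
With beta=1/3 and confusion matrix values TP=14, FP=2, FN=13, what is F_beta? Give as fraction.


P = TP/(TP+FP) = 14/16 = 7/8
R = TP/(TP+FN) = 14/27 = 14/27
beta^2 = 1/3^2 = 1/9
(1 + beta^2) = 10/9
Numerator = (1+beta^2)*P*R = 245/486
Denominator = beta^2*P + R = 7/72 + 14/27 = 133/216
F_beta = 140/171

140/171


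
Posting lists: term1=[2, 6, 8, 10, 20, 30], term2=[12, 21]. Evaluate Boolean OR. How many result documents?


Boolean OR: find union of posting lists
term1 docs: [2, 6, 8, 10, 20, 30]
term2 docs: [12, 21]
Union: [2, 6, 8, 10, 12, 20, 21, 30]
|union| = 8

8


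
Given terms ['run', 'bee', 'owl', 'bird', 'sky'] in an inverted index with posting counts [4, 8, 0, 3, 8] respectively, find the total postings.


Summing posting list sizes:
'run': 4 postings
'bee': 8 postings
'owl': 0 postings
'bird': 3 postings
'sky': 8 postings
Total = 4 + 8 + 0 + 3 + 8 = 23

23


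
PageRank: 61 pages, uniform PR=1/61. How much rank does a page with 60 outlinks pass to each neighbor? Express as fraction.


Initial PR = 1/61 = 1/61
Outlinks = 60
Contribution per link = PR / outlinks
= 1/61 / 60
= 1/3660

1/3660


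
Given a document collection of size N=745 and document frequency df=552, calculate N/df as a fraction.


IDF ratio = N / df
= 745 / 552
= 745/552

745/552


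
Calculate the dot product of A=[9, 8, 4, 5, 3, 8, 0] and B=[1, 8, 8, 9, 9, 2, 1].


Dot product = sum of element-wise products
A[0]*B[0] = 9*1 = 9
A[1]*B[1] = 8*8 = 64
A[2]*B[2] = 4*8 = 32
A[3]*B[3] = 5*9 = 45
A[4]*B[4] = 3*9 = 27
A[5]*B[5] = 8*2 = 16
A[6]*B[6] = 0*1 = 0
Sum = 9 + 64 + 32 + 45 + 27 + 16 + 0 = 193

193


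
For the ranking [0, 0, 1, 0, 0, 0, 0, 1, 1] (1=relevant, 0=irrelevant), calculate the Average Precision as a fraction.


Computing P@k for each relevant position:
Position 1: not relevant
Position 2: not relevant
Position 3: relevant, P@3 = 1/3 = 1/3
Position 4: not relevant
Position 5: not relevant
Position 6: not relevant
Position 7: not relevant
Position 8: relevant, P@8 = 2/8 = 1/4
Position 9: relevant, P@9 = 3/9 = 1/3
Sum of P@k = 1/3 + 1/4 + 1/3 = 11/12
AP = 11/12 / 3 = 11/36

11/36


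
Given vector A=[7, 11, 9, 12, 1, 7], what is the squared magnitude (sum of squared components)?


|A|^2 = sum of squared components
A[0]^2 = 7^2 = 49
A[1]^2 = 11^2 = 121
A[2]^2 = 9^2 = 81
A[3]^2 = 12^2 = 144
A[4]^2 = 1^2 = 1
A[5]^2 = 7^2 = 49
Sum = 49 + 121 + 81 + 144 + 1 + 49 = 445

445


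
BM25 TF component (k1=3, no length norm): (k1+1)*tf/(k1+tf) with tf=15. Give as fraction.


BM25 TF component = (k1+1)*tf / (k1+tf)
k1 = 3, tf = 15
Numerator = (3+1)*15 = 60
Denominator = 3 + 15 = 18
= 60/18 = 10/3

10/3


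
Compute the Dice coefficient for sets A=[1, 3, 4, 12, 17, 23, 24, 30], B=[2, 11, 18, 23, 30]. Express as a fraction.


A intersect B = [23, 30]
|A intersect B| = 2
|A| = 8, |B| = 5
Dice = 2*2 / (8+5)
= 4 / 13 = 4/13

4/13


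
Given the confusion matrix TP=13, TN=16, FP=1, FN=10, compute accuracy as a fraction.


Accuracy = (TP + TN) / (TP + TN + FP + FN)
TP + TN = 13 + 16 = 29
Total = 13 + 16 + 1 + 10 = 40
Accuracy = 29 / 40 = 29/40

29/40


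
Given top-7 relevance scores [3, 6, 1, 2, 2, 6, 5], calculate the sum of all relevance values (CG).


Cumulative Gain = sum of relevance scores
Position 1: rel=3, running sum=3
Position 2: rel=6, running sum=9
Position 3: rel=1, running sum=10
Position 4: rel=2, running sum=12
Position 5: rel=2, running sum=14
Position 6: rel=6, running sum=20
Position 7: rel=5, running sum=25
CG = 25

25


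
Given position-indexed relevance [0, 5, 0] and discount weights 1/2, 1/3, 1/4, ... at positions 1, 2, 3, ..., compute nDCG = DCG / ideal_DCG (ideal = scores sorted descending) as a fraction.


Position discount weights w_i = 1/(i+1) for i=1..3:
Weights = [1/2, 1/3, 1/4]
Actual relevance: [0, 5, 0]
DCG = 0/2 + 5/3 + 0/4 = 5/3
Ideal relevance (sorted desc): [5, 0, 0]
Ideal DCG = 5/2 + 0/3 + 0/4 = 5/2
nDCG = DCG / ideal_DCG = 5/3 / 5/2 = 2/3

2/3


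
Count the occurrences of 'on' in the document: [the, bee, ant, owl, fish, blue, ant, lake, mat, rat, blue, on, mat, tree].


Document has 14 words
Scanning for 'on':
Found at positions: [11]
Count = 1

1


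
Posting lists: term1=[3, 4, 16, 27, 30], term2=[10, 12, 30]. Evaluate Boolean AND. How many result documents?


Boolean AND: find intersection of posting lists
term1 docs: [3, 4, 16, 27, 30]
term2 docs: [10, 12, 30]
Intersection: [30]
|intersection| = 1

1


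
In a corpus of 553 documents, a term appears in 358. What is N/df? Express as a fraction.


IDF ratio = N / df
= 553 / 358
= 553/358

553/358


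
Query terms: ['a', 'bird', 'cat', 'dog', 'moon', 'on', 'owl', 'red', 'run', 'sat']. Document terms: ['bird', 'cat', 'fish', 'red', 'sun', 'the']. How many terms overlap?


Query terms: ['a', 'bird', 'cat', 'dog', 'moon', 'on', 'owl', 'red', 'run', 'sat']
Document terms: ['bird', 'cat', 'fish', 'red', 'sun', 'the']
Common terms: ['bird', 'cat', 'red']
Overlap count = 3

3


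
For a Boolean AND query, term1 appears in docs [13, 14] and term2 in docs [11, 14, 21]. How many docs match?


Boolean AND: find intersection of posting lists
term1 docs: [13, 14]
term2 docs: [11, 14, 21]
Intersection: [14]
|intersection| = 1

1


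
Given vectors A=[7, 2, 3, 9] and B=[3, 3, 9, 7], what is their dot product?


Dot product = sum of element-wise products
A[0]*B[0] = 7*3 = 21
A[1]*B[1] = 2*3 = 6
A[2]*B[2] = 3*9 = 27
A[3]*B[3] = 9*7 = 63
Sum = 21 + 6 + 27 + 63 = 117

117


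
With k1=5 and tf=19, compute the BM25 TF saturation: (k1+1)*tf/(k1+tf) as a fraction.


BM25 TF component = (k1+1)*tf / (k1+tf)
k1 = 5, tf = 19
Numerator = (5+1)*19 = 114
Denominator = 5 + 19 = 24
= 114/24 = 19/4

19/4


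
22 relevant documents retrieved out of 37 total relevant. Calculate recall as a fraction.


Recall = retrieved_relevant / total_relevant
= 22 / 37
= 22 / (22 + 15)
= 22/37

22/37


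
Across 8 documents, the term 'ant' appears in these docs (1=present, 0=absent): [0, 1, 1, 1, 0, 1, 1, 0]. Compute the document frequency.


Checking each document for 'ant':
Doc 1: absent
Doc 2: present
Doc 3: present
Doc 4: present
Doc 5: absent
Doc 6: present
Doc 7: present
Doc 8: absent
df = sum of presences = 0 + 1 + 1 + 1 + 0 + 1 + 1 + 0 = 5

5


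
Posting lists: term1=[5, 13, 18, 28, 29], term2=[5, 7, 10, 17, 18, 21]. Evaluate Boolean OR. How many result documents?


Boolean OR: find union of posting lists
term1 docs: [5, 13, 18, 28, 29]
term2 docs: [5, 7, 10, 17, 18, 21]
Union: [5, 7, 10, 13, 17, 18, 21, 28, 29]
|union| = 9

9


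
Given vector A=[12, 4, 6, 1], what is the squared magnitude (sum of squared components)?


|A|^2 = sum of squared components
A[0]^2 = 12^2 = 144
A[1]^2 = 4^2 = 16
A[2]^2 = 6^2 = 36
A[3]^2 = 1^2 = 1
Sum = 144 + 16 + 36 + 1 = 197

197


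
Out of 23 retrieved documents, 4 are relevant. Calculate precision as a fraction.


Precision = relevant_retrieved / total_retrieved
= 4 / 23
= 4 / (4 + 19)
= 4/23

4/23


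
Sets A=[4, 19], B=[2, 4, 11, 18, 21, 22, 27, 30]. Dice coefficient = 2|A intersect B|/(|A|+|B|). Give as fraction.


A intersect B = [4]
|A intersect B| = 1
|A| = 2, |B| = 8
Dice = 2*1 / (2+8)
= 2 / 10 = 1/5

1/5


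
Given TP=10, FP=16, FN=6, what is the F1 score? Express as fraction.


F1 = 2 * P * R / (P + R)
P = TP/(TP+FP) = 10/26 = 5/13
R = TP/(TP+FN) = 10/16 = 5/8
2 * P * R = 2 * 5/13 * 5/8 = 25/52
P + R = 5/13 + 5/8 = 105/104
F1 = 25/52 / 105/104 = 10/21

10/21


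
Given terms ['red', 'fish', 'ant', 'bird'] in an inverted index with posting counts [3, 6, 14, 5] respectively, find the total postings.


Summing posting list sizes:
'red': 3 postings
'fish': 6 postings
'ant': 14 postings
'bird': 5 postings
Total = 3 + 6 + 14 + 5 = 28

28


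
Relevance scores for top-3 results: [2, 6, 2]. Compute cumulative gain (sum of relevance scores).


Cumulative Gain = sum of relevance scores
Position 1: rel=2, running sum=2
Position 2: rel=6, running sum=8
Position 3: rel=2, running sum=10
CG = 10

10


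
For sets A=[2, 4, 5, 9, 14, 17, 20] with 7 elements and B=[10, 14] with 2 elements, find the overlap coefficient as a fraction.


A intersect B = [14]
|A intersect B| = 1
min(|A|, |B|) = min(7, 2) = 2
Overlap = 1 / 2 = 1/2

1/2


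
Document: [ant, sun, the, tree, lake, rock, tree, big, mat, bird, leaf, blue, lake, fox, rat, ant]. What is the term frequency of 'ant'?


Document has 16 words
Scanning for 'ant':
Found at positions: [0, 15]
Count = 2

2


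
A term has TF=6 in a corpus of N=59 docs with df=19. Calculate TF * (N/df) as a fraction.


TF * (N/df)
= 6 * (59/19)
= 6 * 59/19
= 354/19

354/19


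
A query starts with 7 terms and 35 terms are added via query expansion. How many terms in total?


Original terms: 7
Expansion terms: 35
Total = 7 + 35 = 42

42


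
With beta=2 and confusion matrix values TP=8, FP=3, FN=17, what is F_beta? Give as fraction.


P = TP/(TP+FP) = 8/11 = 8/11
R = TP/(TP+FN) = 8/25 = 8/25
beta^2 = 2^2 = 4
(1 + beta^2) = 5
Numerator = (1+beta^2)*P*R = 64/55
Denominator = beta^2*P + R = 32/11 + 8/25 = 888/275
F_beta = 40/111

40/111


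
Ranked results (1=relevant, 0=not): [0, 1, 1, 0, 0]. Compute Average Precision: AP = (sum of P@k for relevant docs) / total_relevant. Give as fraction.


Computing P@k for each relevant position:
Position 1: not relevant
Position 2: relevant, P@2 = 1/2 = 1/2
Position 3: relevant, P@3 = 2/3 = 2/3
Position 4: not relevant
Position 5: not relevant
Sum of P@k = 1/2 + 2/3 = 7/6
AP = 7/6 / 2 = 7/12

7/12


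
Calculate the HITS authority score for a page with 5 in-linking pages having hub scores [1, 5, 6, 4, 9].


Authority = sum of hub scores of in-linkers
In-link 1: hub score = 1
In-link 2: hub score = 5
In-link 3: hub score = 6
In-link 4: hub score = 4
In-link 5: hub score = 9
Authority = 1 + 5 + 6 + 4 + 9 = 25

25


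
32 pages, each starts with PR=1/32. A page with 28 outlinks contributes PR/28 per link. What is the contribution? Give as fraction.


Initial PR = 1/32 = 1/32
Outlinks = 28
Contribution per link = PR / outlinks
= 1/32 / 28
= 1/896

1/896


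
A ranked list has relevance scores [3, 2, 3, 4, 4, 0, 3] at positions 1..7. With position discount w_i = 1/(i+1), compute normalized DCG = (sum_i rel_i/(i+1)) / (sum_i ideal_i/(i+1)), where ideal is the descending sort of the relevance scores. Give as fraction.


Position discount weights w_i = 1/(i+1) for i=1..7:
Weights = [1/2, 1/3, 1/4, 1/5, 1/6, 1/7, 1/8]
Actual relevance: [3, 2, 3, 4, 4, 0, 3]
DCG = 3/2 + 2/3 + 3/4 + 4/5 + 4/6 + 0/7 + 3/8 = 571/120
Ideal relevance (sorted desc): [4, 4, 3, 3, 3, 2, 0]
Ideal DCG = 4/2 + 4/3 + 3/4 + 3/5 + 3/6 + 2/7 + 0/8 = 2297/420
nDCG = DCG / ideal_DCG = 571/120 / 2297/420 = 3997/4594

3997/4594


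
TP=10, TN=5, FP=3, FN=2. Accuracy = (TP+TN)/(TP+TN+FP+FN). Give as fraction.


Accuracy = (TP + TN) / (TP + TN + FP + FN)
TP + TN = 10 + 5 = 15
Total = 10 + 5 + 3 + 2 = 20
Accuracy = 15 / 20 = 3/4

3/4


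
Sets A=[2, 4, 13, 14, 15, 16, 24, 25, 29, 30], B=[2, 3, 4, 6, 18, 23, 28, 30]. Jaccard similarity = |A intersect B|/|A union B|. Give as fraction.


A intersect B = [2, 4, 30]
|A intersect B| = 3
A union B = [2, 3, 4, 6, 13, 14, 15, 16, 18, 23, 24, 25, 28, 29, 30]
|A union B| = 15
Jaccard = 3/15 = 1/5

1/5


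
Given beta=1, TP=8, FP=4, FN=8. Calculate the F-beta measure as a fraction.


P = TP/(TP+FP) = 8/12 = 2/3
R = TP/(TP+FN) = 8/16 = 1/2
beta^2 = 1^2 = 1
(1 + beta^2) = 2
Numerator = (1+beta^2)*P*R = 2/3
Denominator = beta^2*P + R = 2/3 + 1/2 = 7/6
F_beta = 4/7

4/7


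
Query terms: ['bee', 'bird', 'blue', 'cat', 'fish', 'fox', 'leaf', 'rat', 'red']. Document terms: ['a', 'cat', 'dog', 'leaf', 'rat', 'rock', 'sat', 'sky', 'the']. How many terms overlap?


Query terms: ['bee', 'bird', 'blue', 'cat', 'fish', 'fox', 'leaf', 'rat', 'red']
Document terms: ['a', 'cat', 'dog', 'leaf', 'rat', 'rock', 'sat', 'sky', 'the']
Common terms: ['cat', 'leaf', 'rat']
Overlap count = 3

3


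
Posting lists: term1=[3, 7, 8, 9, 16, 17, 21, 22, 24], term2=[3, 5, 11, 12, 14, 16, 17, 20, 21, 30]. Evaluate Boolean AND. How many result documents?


Boolean AND: find intersection of posting lists
term1 docs: [3, 7, 8, 9, 16, 17, 21, 22, 24]
term2 docs: [3, 5, 11, 12, 14, 16, 17, 20, 21, 30]
Intersection: [3, 16, 17, 21]
|intersection| = 4

4


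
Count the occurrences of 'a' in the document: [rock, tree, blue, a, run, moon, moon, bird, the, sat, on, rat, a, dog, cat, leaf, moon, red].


Document has 18 words
Scanning for 'a':
Found at positions: [3, 12]
Count = 2

2


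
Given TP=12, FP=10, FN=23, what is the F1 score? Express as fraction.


F1 = 2 * P * R / (P + R)
P = TP/(TP+FP) = 12/22 = 6/11
R = TP/(TP+FN) = 12/35 = 12/35
2 * P * R = 2 * 6/11 * 12/35 = 144/385
P + R = 6/11 + 12/35 = 342/385
F1 = 144/385 / 342/385 = 8/19

8/19


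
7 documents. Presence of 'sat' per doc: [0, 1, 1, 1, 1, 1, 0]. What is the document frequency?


Checking each document for 'sat':
Doc 1: absent
Doc 2: present
Doc 3: present
Doc 4: present
Doc 5: present
Doc 6: present
Doc 7: absent
df = sum of presences = 0 + 1 + 1 + 1 + 1 + 1 + 0 = 5

5


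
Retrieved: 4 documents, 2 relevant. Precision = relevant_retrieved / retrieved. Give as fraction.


Precision = relevant_retrieved / total_retrieved
= 2 / 4
= 2 / (2 + 2)
= 1/2

1/2


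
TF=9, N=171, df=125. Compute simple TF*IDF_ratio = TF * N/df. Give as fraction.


TF * (N/df)
= 9 * (171/125)
= 9 * 171/125
= 1539/125

1539/125


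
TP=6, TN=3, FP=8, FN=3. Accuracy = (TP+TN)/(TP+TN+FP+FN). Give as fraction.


Accuracy = (TP + TN) / (TP + TN + FP + FN)
TP + TN = 6 + 3 = 9
Total = 6 + 3 + 8 + 3 = 20
Accuracy = 9 / 20 = 9/20

9/20
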